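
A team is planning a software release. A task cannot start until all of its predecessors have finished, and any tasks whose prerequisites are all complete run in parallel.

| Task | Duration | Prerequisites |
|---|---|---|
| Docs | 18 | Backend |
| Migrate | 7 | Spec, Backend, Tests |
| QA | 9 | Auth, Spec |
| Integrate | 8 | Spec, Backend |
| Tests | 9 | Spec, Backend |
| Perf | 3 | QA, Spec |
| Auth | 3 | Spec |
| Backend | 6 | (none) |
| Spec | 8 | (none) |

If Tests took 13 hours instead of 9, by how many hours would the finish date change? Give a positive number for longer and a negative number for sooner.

Critical path before the change: Spec→Tests→Migrate = 8+9+7 = 24 giving 24 hours.
Tests lies on that path, so at 13 hours the path becomes 28 hours.
The critical path is still Spec→Tests→Migrate; finish is now 28 hours.
Change in finish: 28 − 24 = +4 hours.

4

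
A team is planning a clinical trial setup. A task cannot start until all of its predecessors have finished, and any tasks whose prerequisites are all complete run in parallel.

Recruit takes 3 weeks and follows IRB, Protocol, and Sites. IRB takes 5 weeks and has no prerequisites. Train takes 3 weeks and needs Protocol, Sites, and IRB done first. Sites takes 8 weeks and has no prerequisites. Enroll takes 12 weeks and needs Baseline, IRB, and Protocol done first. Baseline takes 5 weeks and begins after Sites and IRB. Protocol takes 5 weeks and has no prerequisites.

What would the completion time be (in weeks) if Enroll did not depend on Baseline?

With the dependency in place, Sites→Baseline→Enroll = 8+5+12 = 25 sets the finish at 25 weeks.
Without Baseline→Enroll, Enroll's earliest start moves from 13 to 5.
After: Protocol→Enroll = 5+12 = 17 → 17 weeks.

17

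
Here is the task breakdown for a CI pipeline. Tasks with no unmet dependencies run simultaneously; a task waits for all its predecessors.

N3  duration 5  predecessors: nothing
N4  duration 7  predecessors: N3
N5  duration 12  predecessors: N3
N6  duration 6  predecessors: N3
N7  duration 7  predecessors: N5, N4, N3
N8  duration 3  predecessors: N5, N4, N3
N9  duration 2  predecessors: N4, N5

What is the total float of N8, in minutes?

4

N3→N5→N7 = 5+12+7 = 24 sets the makespan at 24 minutes.
N8 finishes as early as 20 and must finish by 24.
Slack of N8 = 21 − 17 = 4 minutes.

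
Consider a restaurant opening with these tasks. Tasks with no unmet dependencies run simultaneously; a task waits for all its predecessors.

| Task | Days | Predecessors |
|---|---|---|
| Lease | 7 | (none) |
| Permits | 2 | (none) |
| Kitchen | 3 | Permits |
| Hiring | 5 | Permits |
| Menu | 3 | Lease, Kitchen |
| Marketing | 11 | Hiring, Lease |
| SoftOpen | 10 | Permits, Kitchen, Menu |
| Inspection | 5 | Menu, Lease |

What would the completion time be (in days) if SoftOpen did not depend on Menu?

Before: longest chain Lease→Menu→SoftOpen = 7+3+10 = 20, finish 20.
Without Menu→SoftOpen, SoftOpen's earliest start moves from 10 to 5.
New critical path: Lease→Marketing = 7+11 = 18 ⇒ 18 days.

18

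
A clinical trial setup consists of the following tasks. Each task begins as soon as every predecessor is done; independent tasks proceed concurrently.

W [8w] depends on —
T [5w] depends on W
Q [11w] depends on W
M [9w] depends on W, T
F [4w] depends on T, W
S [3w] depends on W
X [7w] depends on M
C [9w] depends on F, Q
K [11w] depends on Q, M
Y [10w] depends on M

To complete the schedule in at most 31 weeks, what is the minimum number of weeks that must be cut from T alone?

Current finish: 33 weeks; target: 31.
T is on every critical path, so each week cut from T cuts the finish by one (this holds down to a finish of 30).
Need 33 − 31 = 2 weeks off T → T becomes 3 weeks, finish becomes 31.

2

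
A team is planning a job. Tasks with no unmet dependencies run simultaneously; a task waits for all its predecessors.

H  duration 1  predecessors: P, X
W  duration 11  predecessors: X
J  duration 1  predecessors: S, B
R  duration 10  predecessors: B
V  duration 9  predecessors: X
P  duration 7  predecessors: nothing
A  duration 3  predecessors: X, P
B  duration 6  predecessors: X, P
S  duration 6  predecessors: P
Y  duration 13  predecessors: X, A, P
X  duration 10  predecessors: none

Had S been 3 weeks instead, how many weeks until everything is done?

As given, the longest chain is X→A→Y = 10+3+13 = 26, so the finish is 26 weeks.
The longest path through S is only 14 weeks, so S has float 12.
The critical path is still X→A→Y; finish is now 26 weeks.

26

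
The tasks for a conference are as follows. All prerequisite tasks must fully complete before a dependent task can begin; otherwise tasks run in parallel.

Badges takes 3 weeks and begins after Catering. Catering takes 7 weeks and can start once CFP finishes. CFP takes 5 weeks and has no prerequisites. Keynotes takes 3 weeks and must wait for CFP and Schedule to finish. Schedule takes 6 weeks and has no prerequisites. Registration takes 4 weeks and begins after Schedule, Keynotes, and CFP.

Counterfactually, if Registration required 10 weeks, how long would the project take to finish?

The binding path is CFP→Catering→Badges = 5+7+3 = 15; finish at 15 weeks.
Registration has 2 weeks of float (longest path through it is 13).
Now Schedule→Keynotes→Registration = 6+3+10 = 19 is longest, so the finish becomes 19 weeks.

19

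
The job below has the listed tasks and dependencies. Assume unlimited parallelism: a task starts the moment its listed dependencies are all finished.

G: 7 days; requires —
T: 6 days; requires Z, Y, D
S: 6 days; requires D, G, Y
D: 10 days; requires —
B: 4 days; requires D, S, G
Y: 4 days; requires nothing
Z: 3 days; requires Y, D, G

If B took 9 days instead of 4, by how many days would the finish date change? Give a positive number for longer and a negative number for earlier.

5

The binding path is D→S→B = 10+6+4 = 20; finish at 20 days.
Since B is critical, the +5 change carries straight to that chain (now 25 days).
That remains the longest chain; total 25 days.
Change in finish: 25 − 20 = +5 days.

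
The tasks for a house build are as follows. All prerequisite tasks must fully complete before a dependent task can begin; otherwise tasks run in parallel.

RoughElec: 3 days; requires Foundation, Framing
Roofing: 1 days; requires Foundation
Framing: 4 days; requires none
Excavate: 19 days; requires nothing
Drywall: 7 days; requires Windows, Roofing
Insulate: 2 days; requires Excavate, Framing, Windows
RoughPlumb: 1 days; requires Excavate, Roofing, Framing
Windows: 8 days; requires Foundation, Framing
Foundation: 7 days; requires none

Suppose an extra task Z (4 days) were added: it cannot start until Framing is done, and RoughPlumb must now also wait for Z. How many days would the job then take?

Originally the job takes 22 days.
With Z inserted, RoughPlumb now waits for max(Excavate, Roofing, Framing, Z).
New critical path: Foundation→Windows→Drywall = 7+8+7 = 22 ⇒ 22 days.

22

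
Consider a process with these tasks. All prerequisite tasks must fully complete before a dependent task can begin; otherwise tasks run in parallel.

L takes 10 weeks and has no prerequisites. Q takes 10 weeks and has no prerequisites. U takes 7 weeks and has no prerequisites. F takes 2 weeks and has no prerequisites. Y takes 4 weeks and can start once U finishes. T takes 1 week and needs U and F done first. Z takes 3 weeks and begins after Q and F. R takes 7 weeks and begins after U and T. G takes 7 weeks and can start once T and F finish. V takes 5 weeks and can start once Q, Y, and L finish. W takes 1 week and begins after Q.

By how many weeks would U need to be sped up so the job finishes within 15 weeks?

Current finish: 16 weeks; target: 15.
U is on every critical path, so each week cut from U cuts the finish by one (this holds down to a finish of 15).
Need 16 − 15 = 1 week off U → U becomes 6 weeks, finish becomes 15.

1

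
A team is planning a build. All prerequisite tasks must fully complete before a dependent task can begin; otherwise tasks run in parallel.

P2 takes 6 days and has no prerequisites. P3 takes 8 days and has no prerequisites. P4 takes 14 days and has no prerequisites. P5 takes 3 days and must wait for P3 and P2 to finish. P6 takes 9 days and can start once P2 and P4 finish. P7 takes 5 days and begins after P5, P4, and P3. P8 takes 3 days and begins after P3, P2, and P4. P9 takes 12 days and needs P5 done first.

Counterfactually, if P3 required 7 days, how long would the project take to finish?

Critical path before the change: P3→P5→P9 = 8+3+12 = 23 giving 23 days.
Since P3 is critical, the -1 change carries straight to that chain (now 22 days).
New critical path: P4→P6 = 14+9 = 23 ⇒ 23 days.

23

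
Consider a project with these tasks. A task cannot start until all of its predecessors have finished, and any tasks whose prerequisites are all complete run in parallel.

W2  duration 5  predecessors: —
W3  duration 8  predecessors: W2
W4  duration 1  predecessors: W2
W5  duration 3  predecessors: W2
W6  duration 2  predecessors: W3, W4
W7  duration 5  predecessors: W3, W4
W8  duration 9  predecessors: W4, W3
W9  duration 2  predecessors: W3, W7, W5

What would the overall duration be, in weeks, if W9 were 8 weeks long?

The binding path is W2→W3→W8 = 5+8+9 = 22; finish at 22 weeks.
The longest path through W9 is only 20 weeks, so W9 has float 2.
New critical path: W2→W3→W7→W9 = 5+8+5+8 = 26 ⇒ 26 weeks.

26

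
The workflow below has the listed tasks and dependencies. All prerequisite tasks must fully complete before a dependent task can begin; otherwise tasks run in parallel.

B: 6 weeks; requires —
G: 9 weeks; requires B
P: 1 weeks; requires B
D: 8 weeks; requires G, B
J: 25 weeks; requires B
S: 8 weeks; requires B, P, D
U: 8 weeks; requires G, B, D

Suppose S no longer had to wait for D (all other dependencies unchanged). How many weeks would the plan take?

31

With the dependency in place, B→G→D→S = 6+9+8+8 = 31 sets the finish at 31 weeks.
Without D→S, S's earliest start moves from 23 to 7.
After: B→G→D→U = 6+9+8+8 = 31 → 31 weeks.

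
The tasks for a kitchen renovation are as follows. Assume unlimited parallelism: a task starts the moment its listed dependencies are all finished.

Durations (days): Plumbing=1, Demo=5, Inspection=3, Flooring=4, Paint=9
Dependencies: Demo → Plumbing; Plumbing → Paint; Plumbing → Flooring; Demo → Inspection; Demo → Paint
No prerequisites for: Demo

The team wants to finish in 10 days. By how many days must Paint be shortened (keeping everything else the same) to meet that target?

Current finish: 15 days; target: 10.
Paint is on every critical path, so each day cut from Paint cuts the finish by one (this holds down to a finish of 10).
Need 15 − 10 = 5 days off Paint → Paint becomes 4 days, finish becomes 10.

5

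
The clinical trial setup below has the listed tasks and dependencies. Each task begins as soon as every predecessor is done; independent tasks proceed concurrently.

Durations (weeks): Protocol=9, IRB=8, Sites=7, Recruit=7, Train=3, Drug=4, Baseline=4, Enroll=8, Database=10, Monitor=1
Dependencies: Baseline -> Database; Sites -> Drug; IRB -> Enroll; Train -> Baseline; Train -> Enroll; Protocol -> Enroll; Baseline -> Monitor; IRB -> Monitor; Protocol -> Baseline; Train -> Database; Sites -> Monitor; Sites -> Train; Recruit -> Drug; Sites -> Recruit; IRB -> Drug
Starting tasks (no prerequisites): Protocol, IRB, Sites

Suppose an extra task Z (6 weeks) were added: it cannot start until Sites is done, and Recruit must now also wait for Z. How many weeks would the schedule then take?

Originally the schedule takes 24 weeks.
With Z inserted, Recruit now waits for max(Sites, Z).
New critical path: Sites→Z→Recruit→Drug = 7+6+7+4 = 24 ⇒ 24 weeks.

24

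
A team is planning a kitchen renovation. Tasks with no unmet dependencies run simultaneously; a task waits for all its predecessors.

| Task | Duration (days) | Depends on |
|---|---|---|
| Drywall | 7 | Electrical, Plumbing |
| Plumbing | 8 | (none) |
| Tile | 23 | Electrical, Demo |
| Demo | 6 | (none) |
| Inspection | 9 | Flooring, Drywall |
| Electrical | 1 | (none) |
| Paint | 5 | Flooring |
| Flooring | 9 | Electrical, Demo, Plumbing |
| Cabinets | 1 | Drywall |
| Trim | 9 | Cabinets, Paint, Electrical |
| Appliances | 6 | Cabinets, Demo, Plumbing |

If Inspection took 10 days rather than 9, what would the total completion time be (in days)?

31

As given, the longest chain is Plumbing→Flooring→Paint→Trim = 8+9+5+9 = 31, so the finish is 31 days.
Inspection has 5 days of float (longest path through it is 26).
The critical path is still Plumbing→Flooring→Paint→Trim; finish is now 31 days.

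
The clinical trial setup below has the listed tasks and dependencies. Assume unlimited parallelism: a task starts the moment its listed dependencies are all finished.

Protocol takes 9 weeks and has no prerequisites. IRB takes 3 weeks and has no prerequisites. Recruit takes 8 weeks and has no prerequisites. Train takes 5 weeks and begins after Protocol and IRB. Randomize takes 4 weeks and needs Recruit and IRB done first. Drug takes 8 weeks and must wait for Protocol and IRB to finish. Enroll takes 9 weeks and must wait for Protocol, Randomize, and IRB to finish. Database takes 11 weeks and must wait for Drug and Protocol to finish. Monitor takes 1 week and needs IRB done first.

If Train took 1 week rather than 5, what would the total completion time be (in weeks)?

28

Critical path before the change: Protocol→Drug→Database = 9+8+11 = 28 giving 28 weeks.
The longest path through Train is only 14 weeks, so Train has float 14.
The critical path is still Protocol→Drug→Database; finish is now 28 weeks.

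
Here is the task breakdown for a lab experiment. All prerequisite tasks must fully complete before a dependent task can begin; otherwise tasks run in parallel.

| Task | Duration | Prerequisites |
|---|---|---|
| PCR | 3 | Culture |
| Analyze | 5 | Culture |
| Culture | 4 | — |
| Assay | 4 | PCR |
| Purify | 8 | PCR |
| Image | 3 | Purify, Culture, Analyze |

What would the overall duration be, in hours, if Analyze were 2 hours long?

Critical path before the change: Culture→PCR→Purify→Image = 4+3+8+3 = 18 giving 18 hours.
The longest path through Analyze is only 12 hours, so Analyze has float 6.
The critical path is still Culture→PCR→Purify→Image; finish is now 18 hours.

18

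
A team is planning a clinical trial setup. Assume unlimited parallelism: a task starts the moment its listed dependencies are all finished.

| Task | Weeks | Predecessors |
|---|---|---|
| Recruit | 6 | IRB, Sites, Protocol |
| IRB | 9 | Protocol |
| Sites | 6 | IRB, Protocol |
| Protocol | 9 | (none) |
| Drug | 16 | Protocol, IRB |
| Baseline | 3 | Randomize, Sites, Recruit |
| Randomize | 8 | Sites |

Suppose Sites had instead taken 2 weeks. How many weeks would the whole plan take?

Baseline: Protocol→IRB→Sites→Randomize→Baseline = 9+9+6+8+3 = 35 → 35 weeks.
Sites lies on that path, so at 2 weeks the path becomes 31 weeks.
New critical path: Protocol→IRB→Drug = 9+9+16 = 34 ⇒ 34 weeks.

34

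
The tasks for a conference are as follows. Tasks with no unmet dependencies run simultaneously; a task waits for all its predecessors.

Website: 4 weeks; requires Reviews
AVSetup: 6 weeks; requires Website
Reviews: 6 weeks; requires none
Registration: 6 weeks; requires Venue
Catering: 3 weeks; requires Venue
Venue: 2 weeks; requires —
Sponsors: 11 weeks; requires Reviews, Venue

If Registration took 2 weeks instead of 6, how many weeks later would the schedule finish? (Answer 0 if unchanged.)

Critical path before the change: Reviews→Sponsors = 6+11 = 17 giving 17 weeks.
Registration is off the critical path — its longest chain is 8 weeks, giving 9 of slack.
That remains the longest chain; total 17 weeks.
Change in finish: 17 − 17 = +0 weeks.

0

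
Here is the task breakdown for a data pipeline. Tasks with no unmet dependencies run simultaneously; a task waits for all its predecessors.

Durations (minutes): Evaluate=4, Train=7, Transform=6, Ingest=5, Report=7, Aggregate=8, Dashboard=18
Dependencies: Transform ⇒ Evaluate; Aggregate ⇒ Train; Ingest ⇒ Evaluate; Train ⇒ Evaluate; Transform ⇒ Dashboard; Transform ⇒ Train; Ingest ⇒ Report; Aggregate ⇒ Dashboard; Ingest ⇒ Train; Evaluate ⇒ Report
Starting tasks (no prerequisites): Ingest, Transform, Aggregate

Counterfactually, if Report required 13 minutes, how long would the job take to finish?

Baseline: Aggregate→Train→Evaluate→Report = 8+7+4+7 = 26 → 26 minutes.
Report is on the critical path; changing it to 13 makes that path 32 minutes.
The critical path is still Aggregate→Train→Evaluate→Report; finish is now 32 minutes.

32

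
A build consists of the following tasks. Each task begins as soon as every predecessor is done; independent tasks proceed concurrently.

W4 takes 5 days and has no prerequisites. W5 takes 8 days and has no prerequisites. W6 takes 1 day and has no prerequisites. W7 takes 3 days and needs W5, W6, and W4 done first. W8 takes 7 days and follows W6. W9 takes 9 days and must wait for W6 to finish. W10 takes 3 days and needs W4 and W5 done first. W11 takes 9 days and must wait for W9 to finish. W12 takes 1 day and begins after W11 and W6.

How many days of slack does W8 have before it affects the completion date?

12

Critical path: W6→W9→W11→W12 = 1+9+9+1 = 20, so the finish is 20 days.
W8 finishes as early as 8 and must finish by 20.
Slack of W8 = 13 − 1 = 12 days.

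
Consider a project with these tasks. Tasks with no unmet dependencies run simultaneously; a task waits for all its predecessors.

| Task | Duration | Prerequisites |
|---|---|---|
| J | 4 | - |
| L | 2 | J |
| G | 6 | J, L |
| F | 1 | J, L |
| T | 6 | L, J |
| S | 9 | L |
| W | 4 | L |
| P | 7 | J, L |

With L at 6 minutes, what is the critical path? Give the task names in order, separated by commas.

J, L, S

As given, the longest chain is J→L→S = 4+2+9 = 15, so the finish is 15 minutes.
L lies on that path, so at 6 minutes the path becomes 19 minutes.
That remains the longest chain; total 19 minutes.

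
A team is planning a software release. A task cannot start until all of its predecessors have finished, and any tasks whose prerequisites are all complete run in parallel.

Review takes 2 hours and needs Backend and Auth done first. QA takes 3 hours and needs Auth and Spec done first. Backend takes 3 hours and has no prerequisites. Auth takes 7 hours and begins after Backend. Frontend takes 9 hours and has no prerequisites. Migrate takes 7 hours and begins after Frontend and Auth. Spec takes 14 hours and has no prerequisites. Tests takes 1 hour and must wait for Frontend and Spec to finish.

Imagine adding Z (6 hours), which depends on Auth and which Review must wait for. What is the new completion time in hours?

18

Originally the schedule takes 17 hours.
With Z inserted, Review now waits for max(Backend, Auth, Z).
New critical path: Backend→Auth→Z→Review = 3+7+6+2 = 18 ⇒ 18 hours.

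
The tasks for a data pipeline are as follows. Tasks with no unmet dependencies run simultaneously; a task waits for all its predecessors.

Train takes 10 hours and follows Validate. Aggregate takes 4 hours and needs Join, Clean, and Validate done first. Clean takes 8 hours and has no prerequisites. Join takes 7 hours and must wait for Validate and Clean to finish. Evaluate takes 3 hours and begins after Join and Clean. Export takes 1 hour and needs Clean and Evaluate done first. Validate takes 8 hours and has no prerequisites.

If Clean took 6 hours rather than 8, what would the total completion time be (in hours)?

Critical path before the change: Clean→Join→Aggregate = 8+7+4 = 19 giving 19 hours.
Clean is on the critical path; changing it to 6 makes that path 17 hours.
New critical path: Validate→Join→Aggregate = 8+7+4 = 19 ⇒ 19 hours.

19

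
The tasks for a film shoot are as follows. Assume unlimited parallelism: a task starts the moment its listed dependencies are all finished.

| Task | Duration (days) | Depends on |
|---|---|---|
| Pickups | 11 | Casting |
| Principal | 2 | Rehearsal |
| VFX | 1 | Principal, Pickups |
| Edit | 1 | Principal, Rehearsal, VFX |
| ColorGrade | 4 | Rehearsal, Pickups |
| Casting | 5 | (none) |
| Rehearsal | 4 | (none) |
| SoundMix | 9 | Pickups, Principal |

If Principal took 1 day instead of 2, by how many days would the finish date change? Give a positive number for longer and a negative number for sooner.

0

The binding path is Casting→Pickups→SoundMix = 5+11+9 = 25; finish at 25 days.
The longest path through Principal is only 15 days, so Principal has float 10.
No other chain overtakes it, so the finish is 25 days.
Change in finish: 25 − 25 = +0 days.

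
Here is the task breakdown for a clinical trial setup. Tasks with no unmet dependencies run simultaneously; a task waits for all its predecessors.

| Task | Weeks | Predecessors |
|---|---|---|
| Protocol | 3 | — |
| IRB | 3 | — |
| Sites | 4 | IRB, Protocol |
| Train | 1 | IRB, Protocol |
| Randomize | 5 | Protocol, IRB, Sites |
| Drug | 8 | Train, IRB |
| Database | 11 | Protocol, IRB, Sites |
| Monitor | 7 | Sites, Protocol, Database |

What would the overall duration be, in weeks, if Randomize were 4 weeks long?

25

Critical path before the change: Protocol→Sites→Database→Monitor = 3+4+11+7 = 25 giving 25 weeks.
The longest path through Randomize is only 12 weeks, so Randomize has float 13.
That remains the longest chain; total 25 weeks.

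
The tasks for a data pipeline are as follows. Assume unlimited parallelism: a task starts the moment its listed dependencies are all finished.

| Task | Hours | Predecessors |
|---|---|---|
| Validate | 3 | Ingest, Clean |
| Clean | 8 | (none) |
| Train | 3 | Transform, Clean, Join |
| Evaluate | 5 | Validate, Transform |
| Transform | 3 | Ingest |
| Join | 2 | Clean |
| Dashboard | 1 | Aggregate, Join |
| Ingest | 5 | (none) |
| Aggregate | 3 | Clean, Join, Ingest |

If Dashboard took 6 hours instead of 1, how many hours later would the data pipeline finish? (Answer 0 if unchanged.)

3

The binding path is Clean→Validate→Evaluate = 8+3+5 = 16; finish at 16 hours.
The longest path through Dashboard is only 14 hours, so Dashboard has float 2.
The binding chain switches to Clean→Join→Aggregate→Dashboard = 8+2+3+6 = 19; finish 19 hours.
Change in finish: 19 − 16 = +3 hours.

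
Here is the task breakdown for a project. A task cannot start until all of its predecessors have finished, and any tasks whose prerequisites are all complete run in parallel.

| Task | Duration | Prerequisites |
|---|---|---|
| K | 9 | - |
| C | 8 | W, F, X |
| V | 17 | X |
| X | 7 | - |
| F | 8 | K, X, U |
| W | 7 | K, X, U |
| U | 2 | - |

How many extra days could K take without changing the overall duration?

K→F→C = 9+8+8 = 25 sets the makespan at 25 days.
K finishes as early as 9 and must finish by 9.
So K can slip 9 − 9 = 0 days.

0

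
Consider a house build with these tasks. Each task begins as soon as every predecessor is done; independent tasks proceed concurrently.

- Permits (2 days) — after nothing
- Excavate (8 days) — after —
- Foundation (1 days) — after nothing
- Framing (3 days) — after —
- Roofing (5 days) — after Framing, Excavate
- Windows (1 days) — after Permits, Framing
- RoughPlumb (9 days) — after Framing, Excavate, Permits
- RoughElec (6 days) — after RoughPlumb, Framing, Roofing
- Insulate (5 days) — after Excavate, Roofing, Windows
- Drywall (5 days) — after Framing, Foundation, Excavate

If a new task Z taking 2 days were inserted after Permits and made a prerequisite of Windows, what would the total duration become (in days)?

23

Originally the schedule takes 23 days.
With Z inserted, Windows now waits for max(Permits, Framing, Z).
New critical path: Excavate→RoughPlumb→RoughElec = 8+9+6 = 23 ⇒ 23 days.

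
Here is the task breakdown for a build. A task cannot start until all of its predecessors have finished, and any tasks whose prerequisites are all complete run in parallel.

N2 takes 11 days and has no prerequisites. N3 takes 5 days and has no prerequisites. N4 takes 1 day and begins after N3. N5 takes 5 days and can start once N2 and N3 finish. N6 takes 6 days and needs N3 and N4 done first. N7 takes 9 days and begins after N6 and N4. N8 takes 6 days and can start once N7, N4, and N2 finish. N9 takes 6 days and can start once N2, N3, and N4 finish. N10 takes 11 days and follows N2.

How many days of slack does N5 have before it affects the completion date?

N3→N4→N6→N7→N8 = 5+1+6+9+6 = 27 sets the makespan at 27 days.
The longest chain containing N5 totals 16 days.
Float = 27 − 16 = 11.

11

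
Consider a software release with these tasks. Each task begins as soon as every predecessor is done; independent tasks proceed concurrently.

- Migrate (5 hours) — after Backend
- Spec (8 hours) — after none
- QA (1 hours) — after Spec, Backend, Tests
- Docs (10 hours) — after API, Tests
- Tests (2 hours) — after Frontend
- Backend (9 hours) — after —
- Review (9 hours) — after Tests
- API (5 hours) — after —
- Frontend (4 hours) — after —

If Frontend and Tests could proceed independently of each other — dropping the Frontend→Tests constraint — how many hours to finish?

15

Original critical path: Frontend→Tests→Docs = 4+2+10 = 16 ⇒ 16 hours.
Without Frontend→Tests, Tests's earliest start moves from 4 to 0.
New critical path: API→Docs = 5+10 = 15 ⇒ 15 hours.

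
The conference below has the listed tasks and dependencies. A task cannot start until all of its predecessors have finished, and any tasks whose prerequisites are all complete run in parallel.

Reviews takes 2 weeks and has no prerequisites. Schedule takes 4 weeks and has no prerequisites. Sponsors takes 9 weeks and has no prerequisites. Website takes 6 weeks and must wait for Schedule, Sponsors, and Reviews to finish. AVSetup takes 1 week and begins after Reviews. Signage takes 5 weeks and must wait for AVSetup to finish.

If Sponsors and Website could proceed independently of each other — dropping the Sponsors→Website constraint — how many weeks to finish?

Before: longest chain Sponsors→Website = 9+6 = 15, finish 15.
Without Sponsors→Website, Website's earliest start moves from 9 to 4.
After: Schedule→Website = 4+6 = 10 → 10 weeks.

10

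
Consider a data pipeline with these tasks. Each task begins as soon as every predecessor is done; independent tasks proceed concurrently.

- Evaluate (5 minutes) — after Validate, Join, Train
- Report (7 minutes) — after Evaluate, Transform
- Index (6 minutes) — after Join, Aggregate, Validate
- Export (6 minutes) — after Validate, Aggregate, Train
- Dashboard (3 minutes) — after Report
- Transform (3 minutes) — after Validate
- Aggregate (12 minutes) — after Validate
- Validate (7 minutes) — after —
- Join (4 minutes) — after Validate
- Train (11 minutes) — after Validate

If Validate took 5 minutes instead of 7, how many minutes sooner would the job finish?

Baseline: Validate→Train→Evaluate→Report→Dashboard = 7+11+5+7+3 = 33 → 33 minutes.
Validate lies on that path, so at 5 minutes the path becomes 31 minutes.
No other chain overtakes it, so the finish is 31 minutes.
Change in finish: 31 − 33 = -2 minutes.

2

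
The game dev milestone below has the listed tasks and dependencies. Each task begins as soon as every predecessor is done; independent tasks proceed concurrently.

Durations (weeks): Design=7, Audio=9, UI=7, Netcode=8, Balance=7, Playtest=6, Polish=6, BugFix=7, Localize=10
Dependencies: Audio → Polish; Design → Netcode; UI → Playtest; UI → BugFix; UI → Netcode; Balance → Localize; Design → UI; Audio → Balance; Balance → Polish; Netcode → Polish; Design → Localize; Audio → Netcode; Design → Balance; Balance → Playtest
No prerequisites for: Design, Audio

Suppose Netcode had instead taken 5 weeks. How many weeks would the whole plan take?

26

Baseline: Design→UI→Netcode→Polish = 7+7+8+6 = 28 → 28 weeks.
Netcode is on the critical path; changing it to 5 makes that path 25 weeks.
The binding chain switches to Audio→Balance→Localize = 9+7+10 = 26; finish 26 weeks.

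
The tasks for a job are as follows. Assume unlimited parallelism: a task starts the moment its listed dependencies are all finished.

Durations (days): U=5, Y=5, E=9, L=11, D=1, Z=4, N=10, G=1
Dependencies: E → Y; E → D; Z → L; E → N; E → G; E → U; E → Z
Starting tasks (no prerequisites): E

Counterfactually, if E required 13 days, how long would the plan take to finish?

28

Baseline: E→Z→L = 9+4+11 = 24 → 24 days.
E is on the critical path; changing it to 13 makes that path 28 days.
The critical path is still E→Z→L; finish is now 28 days.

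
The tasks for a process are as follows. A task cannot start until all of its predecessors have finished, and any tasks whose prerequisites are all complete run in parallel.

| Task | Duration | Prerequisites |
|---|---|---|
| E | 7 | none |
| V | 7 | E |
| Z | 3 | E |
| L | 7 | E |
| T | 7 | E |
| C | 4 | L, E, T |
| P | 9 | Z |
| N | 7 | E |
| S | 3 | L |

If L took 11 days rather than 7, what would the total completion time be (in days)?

22

Baseline: E→Z→P = 7+3+9 = 19 → 19 days.
L is off the critical path — its longest chain is 18 days, giving 1 of slack.
New critical path: E→L→C = 7+11+4 = 22 ⇒ 22 days.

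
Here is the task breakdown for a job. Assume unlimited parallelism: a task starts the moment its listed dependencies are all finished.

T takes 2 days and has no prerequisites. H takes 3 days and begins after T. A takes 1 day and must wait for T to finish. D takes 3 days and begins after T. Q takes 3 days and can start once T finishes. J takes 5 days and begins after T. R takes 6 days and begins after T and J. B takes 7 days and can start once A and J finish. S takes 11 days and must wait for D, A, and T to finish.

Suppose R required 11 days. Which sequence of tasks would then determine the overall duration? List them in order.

T, J, R

The binding path is T→D→S = 2+3+11 = 16; finish at 16 days.
R is off the critical path — its longest chain is 13 days, giving 3 of slack.
The binding chain switches to T→J→R = 2+5+11 = 18; finish 18 days.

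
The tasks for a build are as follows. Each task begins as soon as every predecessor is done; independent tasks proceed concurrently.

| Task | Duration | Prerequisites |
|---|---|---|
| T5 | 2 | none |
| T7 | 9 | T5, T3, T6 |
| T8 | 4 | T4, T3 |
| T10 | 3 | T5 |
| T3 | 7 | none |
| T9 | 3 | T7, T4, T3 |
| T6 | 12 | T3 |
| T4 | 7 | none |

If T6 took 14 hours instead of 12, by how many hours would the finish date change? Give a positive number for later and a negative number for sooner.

Critical path before the change: T3→T6→T7→T9 = 7+12+9+3 = 31 giving 31 hours.
T6 is on the critical path; changing it to 14 makes that path 33 hours.
No other chain overtakes it, so the finish is 33 hours.
Change in finish: 33 − 31 = +2 hours.

2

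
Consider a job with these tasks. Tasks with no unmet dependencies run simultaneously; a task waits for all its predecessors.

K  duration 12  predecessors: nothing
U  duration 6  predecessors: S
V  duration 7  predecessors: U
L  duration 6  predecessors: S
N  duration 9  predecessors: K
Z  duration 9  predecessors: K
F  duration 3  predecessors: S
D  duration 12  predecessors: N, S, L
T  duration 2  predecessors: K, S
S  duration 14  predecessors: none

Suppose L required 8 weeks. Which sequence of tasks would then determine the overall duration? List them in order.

S, L, D

Actual critical path: K→N→D = 12+9+12 = 33 ⇒ 33 weeks.
L is off the critical path — its longest chain is 32 weeks, giving 1 of slack.
Now S→L→D = 14+8+12 = 34 is longest, so the finish becomes 34 weeks.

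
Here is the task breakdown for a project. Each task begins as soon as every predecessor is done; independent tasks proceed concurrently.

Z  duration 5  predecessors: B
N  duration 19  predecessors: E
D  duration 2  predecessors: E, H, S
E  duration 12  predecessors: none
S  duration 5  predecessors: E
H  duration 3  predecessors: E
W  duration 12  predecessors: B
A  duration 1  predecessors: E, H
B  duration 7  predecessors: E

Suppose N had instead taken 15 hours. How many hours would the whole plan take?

Critical path before the change: E→N = 12+19 = 31 giving 31 hours.
N is on the critical path; changing it to 15 makes that path 27 hours.
Now E→B→W = 12+7+12 = 31 is longest, so the finish becomes 31 hours.

31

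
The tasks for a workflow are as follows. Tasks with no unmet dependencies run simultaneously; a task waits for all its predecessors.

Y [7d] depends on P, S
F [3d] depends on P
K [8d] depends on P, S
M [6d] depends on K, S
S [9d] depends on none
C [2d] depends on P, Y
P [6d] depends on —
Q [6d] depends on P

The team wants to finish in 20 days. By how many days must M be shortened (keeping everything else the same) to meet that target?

3

Current finish: 23 days; target: 20.
M is on every critical path, so each day cut from M cuts the finish by one (this holds down to a finish of 18).
Need 23 − 20 = 3 days off M → M becomes 3 days, finish becomes 20.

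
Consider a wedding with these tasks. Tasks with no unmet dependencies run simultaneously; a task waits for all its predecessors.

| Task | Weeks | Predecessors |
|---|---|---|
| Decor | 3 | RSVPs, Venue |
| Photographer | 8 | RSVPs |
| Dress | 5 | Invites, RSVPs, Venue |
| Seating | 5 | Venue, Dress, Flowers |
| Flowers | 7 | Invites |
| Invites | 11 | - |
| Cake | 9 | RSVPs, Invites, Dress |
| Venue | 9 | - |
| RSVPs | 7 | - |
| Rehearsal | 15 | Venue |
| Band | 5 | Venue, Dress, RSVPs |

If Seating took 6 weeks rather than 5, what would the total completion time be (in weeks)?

25

As given, the longest chain is Invites→Dress→Cake = 11+5+9 = 25, so the finish is 25 weeks.
The longest path through Seating is only 23 weeks, so Seating has float 2.
The critical path is still Invites→Dress→Cake; finish is now 25 weeks.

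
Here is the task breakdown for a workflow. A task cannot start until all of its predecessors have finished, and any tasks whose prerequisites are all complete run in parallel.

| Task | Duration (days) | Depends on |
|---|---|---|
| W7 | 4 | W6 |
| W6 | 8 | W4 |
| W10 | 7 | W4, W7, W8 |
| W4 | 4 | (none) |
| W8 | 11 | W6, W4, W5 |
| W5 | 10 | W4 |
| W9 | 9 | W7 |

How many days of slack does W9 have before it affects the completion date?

The longest chain is W4→W5→W8→W10 = 4+10+11+7 = 32; overall finish 32 days.
Longest path through W9: 25 days (earliest finish 25, latest finish 32).
Slack of W9 = 23 − 16 = 7 days.

7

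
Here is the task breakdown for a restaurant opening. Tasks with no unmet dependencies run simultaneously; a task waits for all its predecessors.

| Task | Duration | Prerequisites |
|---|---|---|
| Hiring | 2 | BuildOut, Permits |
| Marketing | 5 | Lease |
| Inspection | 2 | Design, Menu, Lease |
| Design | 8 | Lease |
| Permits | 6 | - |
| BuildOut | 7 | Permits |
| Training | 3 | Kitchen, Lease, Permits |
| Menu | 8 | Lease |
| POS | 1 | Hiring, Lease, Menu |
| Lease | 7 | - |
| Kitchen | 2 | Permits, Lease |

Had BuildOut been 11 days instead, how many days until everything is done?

20

Baseline: Lease→Design→Inspection = 7+8+2 = 17 → 17 days.
BuildOut has 1 day of float (longest path through it is 16).
New critical path: Permits→BuildOut→Hiring→POS = 6+11+2+1 = 20 ⇒ 20 days.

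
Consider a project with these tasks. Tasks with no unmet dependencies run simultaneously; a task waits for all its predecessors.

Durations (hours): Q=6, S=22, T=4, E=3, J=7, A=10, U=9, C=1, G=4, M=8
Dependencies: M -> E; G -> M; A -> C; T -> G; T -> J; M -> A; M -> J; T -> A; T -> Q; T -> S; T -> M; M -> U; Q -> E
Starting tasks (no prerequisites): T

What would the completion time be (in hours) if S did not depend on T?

27

With the dependency in place, T→G→M→A→C = 4+4+8+10+1 = 27 sets the finish at 27 hours.
Without T→S, S's earliest start moves from 4 to 0.
New critical path: T→G→M→A→C = 4+4+8+10+1 = 27 ⇒ 27 hours.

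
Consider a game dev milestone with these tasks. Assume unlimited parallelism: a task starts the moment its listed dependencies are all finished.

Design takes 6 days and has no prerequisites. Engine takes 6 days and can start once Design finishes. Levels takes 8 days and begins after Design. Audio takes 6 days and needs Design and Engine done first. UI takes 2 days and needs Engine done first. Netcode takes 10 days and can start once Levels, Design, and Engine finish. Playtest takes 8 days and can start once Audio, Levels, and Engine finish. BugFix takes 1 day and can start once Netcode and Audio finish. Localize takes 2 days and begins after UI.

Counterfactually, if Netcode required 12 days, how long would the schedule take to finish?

27

Baseline: Design→Engine→Audio→Playtest = 6+6+6+8 = 26 → 26 days.
The longest path through Netcode is only 25 days, so Netcode has float 1.
The binding chain switches to Design→Levels→Netcode→BugFix = 6+8+12+1 = 27; finish 27 days.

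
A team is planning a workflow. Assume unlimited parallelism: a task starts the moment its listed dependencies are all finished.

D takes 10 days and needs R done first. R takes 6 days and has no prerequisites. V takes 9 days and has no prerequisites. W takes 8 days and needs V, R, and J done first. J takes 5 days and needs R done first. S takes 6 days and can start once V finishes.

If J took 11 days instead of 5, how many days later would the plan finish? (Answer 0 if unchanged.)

The binding path is R→J→W = 6+5+8 = 19; finish at 19 days.
J lies on that path, so at 11 days the path becomes 25 days.
The critical path is still R→J→W; finish is now 25 days.
Change in finish: 25 − 19 = +6 days.

6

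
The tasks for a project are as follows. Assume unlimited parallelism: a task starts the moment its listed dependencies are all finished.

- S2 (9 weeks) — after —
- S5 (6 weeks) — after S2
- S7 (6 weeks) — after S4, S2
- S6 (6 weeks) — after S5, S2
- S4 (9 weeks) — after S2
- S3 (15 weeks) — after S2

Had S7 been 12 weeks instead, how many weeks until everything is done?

Critical path before the change: S2→S4→S7 = 9+9+6 = 24 giving 24 weeks.
S7 is on the critical path; changing it to 12 makes that path 30 weeks.
No other chain overtakes it, so the finish is 30 weeks.

30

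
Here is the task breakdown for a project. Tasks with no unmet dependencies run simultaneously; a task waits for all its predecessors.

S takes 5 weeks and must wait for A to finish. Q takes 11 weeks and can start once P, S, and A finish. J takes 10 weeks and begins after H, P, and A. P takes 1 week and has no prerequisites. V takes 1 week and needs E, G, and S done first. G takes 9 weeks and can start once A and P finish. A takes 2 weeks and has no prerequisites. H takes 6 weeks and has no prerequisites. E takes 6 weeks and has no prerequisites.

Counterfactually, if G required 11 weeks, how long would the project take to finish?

Critical path before the change: A→S→Q = 2+5+11 = 18 giving 18 weeks.
G has 6 weeks of float (longest path through it is 12).
No other chain overtakes it, so the finish is 18 weeks.

18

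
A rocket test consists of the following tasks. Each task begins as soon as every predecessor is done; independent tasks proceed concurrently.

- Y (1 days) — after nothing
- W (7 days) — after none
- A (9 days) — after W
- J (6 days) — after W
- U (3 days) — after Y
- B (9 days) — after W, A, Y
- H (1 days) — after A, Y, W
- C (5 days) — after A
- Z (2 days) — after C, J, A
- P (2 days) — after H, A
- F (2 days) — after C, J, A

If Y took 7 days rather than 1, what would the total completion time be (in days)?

25

Actual critical path: W→A→B = 7+9+9 = 25 ⇒ 25 days.
Y is off the critical path — its longest chain is 10 days, giving 15 of slack.
That remains the longest chain; total 25 days.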